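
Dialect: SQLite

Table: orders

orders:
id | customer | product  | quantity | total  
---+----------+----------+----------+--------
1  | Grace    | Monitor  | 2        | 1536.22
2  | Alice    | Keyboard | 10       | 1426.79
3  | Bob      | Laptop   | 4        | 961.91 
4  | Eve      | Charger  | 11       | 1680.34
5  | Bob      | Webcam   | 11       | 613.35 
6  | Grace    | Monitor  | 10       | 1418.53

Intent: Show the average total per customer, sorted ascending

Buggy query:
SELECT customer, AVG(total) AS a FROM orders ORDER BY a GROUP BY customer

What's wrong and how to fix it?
Bug: GROUP BY must precede ORDER BY

Fix: Move ORDER BY to the end, after GROUP BY

Corrected query:
SELECT customer, AVG(total) AS a FROM orders GROUP BY customer ORDER BY a

Result:
customer | a       
---------+---------
Bob      | 787.63  
Alice    | 1426.79 
Grace    | 1477.375
Eve      | 1680.34 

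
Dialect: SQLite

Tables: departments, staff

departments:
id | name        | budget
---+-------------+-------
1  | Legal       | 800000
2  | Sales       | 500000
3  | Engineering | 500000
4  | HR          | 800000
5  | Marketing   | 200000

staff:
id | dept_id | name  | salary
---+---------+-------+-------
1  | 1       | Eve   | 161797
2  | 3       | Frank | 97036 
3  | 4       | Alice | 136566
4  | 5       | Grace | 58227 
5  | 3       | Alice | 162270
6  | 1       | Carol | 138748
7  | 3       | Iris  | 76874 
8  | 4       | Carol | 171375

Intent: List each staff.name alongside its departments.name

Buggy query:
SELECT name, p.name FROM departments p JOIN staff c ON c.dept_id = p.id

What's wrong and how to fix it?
Bug: 'name' exists in both joined tables, so the database can't tell which one is meant

Fix: Qualify the column with its table alias (c.name)

Corrected query:
SELECT c.name, p.name FROM departments p JOIN staff c ON c.dept_id = p.id

Result:
name  | name       
------+------------
Eve   | Legal      
Frank | Engineering
Alice | HR         
Grace | Marketing  
Alice | Engineering
Carol | Legal      
Iris  | Engineering
Carol | HR         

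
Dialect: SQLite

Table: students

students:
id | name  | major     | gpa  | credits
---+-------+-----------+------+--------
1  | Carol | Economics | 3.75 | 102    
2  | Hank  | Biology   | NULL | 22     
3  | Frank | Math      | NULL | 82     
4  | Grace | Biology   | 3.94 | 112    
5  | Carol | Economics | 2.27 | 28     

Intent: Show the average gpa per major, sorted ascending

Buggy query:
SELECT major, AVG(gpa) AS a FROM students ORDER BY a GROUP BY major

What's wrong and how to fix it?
Bug: ORDER BY appears before GROUP BY; SQL clause order requires GROUP BY first

Fix: Move ORDER BY to the end, after GROUP BY

Corrected query:
SELECT major, AVG(gpa) AS a FROM students GROUP BY major ORDER BY a

Result:
major     | a   
----------+-----
Math      | NULL
Economics | 3.01
Biology   | 3.94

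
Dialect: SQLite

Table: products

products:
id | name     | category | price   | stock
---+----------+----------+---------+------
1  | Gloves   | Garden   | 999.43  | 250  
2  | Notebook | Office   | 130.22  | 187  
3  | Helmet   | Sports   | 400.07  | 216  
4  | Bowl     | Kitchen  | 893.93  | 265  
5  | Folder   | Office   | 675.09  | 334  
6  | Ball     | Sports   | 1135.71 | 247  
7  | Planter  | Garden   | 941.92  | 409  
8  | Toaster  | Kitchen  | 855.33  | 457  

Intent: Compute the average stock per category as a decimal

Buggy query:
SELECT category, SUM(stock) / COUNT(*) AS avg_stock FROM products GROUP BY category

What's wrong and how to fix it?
Bug: SUM(stock) and COUNT(*) are both integers; the division truncates the fractional part

Fix: Multiply by 1.0 (or CAST to REAL) to force floating-point division

Corrected query:
SELECT category, SUM(stock) * 1.0 / COUNT(*) AS avg_stock FROM products GROUP BY category

Result:
category | avg_stock
---------+----------
Garden   | 329.5    
Kitchen  | 361      
Office   | 260.5    
Sports   | 231.5    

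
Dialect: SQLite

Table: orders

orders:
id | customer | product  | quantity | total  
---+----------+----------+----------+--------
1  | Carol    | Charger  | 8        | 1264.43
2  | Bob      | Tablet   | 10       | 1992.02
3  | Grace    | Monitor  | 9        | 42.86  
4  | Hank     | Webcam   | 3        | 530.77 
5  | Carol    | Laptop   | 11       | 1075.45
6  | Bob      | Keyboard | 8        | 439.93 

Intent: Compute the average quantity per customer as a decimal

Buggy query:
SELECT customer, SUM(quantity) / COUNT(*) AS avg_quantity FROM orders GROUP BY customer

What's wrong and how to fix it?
Bug: SUM(quantity) and COUNT(*) are both integers; the division truncates the fractional part

Fix: Cast one side to REAL so the division keeps the fractional part

Corrected query:
SELECT customer, SUM(quantity) * 1.0 / COUNT(*) AS avg_quantity FROM orders GROUP BY customer

Result:
customer | avg_quantity
---------+-------------
Bob      | 9           
Carol    | 9.5         
Grace    | 9           
Hank     | 3           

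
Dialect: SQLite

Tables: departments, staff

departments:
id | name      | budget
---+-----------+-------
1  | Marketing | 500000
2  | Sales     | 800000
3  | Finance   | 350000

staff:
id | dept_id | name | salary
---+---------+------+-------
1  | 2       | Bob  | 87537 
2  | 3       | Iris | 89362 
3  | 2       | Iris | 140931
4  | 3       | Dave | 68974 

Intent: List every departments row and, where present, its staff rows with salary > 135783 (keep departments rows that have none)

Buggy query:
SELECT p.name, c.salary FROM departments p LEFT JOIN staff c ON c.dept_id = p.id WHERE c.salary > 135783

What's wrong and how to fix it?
Bug: Filtering c.salary in WHERE discards the NULL rows produced by LEFT JOIN, turning it into an inner join

Fix: Put 'c.salary > 135783' in the JOIN's ON clause instead of WHERE

Corrected query:
SELECT p.name, c.salary FROM departments p LEFT JOIN staff c ON c.dept_id = p.id AND c.salary > 135783

Result:
name      | salary
----------+-------
Marketing | NULL  
Sales     | 140931
Finance   | NULL  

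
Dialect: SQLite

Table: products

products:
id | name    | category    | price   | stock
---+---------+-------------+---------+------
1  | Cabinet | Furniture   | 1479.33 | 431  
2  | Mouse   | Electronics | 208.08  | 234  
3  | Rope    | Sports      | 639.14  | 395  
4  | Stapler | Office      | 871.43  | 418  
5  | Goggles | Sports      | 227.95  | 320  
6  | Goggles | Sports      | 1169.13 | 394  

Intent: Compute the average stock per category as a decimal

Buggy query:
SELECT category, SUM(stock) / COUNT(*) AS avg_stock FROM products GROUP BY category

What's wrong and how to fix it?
Bug: SUM(stock) and COUNT(*) are both integers; the division truncates the fractional part

Fix: Multiply by 1.0 (or CAST to REAL) to force floating-point division

Corrected query:
SELECT category, SUM(stock) * 1.0 / COUNT(*) AS avg_stock FROM products GROUP BY category

Result:
category    | avg_stock 
------------+-----------
Electronics | 234       
Furniture   | 431       
Office      | 418       
Sports      | 369.666667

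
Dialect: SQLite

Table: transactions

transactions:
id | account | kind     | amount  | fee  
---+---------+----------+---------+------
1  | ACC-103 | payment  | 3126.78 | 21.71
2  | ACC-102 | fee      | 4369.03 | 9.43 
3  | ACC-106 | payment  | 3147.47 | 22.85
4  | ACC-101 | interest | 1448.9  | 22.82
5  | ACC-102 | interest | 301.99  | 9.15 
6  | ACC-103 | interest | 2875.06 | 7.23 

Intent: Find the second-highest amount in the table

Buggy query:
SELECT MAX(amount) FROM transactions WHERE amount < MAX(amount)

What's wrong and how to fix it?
Bug: MAX(amount) on the right of the comparison is an aggregate-in-WHERE error

Fix: Compute the overall MAX in a subquery, then take MAX of rows below it

Corrected query:
SELECT MAX(amount) FROM transactions WHERE amount < (SELECT MAX(amount) FROM transactions)

Result:
MAX(amount)
-----------
3147.47    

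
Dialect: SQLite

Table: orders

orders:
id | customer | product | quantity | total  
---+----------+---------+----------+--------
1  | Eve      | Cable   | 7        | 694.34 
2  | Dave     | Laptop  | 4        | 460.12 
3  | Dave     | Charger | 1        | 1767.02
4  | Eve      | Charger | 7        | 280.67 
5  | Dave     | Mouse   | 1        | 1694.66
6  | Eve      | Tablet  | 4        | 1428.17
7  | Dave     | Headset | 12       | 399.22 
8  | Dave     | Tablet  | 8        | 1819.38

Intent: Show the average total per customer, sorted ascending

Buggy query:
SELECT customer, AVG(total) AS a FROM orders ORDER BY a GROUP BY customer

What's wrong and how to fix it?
Bug: GROUP BY must precede ORDER BY

Fix: Move ORDER BY to the end, after GROUP BY

Corrected query:
SELECT customer, AVG(total) AS a FROM orders GROUP BY customer ORDER BY a

Result:
customer | a      
---------+--------
Eve      | 801.06 
Dave     | 1228.08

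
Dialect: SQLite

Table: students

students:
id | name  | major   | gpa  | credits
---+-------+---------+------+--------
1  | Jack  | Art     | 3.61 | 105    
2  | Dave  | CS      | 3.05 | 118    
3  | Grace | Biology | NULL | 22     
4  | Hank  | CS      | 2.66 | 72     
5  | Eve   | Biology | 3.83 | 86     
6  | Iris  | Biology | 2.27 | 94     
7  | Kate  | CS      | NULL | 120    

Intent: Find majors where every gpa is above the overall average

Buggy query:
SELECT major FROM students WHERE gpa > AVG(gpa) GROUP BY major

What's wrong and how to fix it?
Bug: AVG() is an aggregate; it can't sit directly in WHERE

Fix: Use a subquery for AVG and a HAVING MIN(...) filter so the condition holds for every row in the group

Corrected query:
SELECT major FROM students GROUP BY major HAVING MIN(gpa) > (SELECT AVG(gpa) FROM students)

Result:
major
-----
Art  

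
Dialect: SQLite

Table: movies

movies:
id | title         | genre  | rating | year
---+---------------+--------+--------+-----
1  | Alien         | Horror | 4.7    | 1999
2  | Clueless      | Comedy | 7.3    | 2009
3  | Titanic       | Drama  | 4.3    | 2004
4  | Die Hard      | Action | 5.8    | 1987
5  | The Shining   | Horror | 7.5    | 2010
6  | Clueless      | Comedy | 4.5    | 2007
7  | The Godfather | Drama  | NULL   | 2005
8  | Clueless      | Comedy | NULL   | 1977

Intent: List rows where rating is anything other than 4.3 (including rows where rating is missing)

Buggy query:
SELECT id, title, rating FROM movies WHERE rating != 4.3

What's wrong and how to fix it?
Bug: Inequality against NULL is unknown, not true; rows with NULL are dropped

Fix: Add an explicit OR rating IS NULL to include the missing-value rows

Corrected query:
SELECT id, title, rating FROM movies WHERE rating != 4.3 OR rating IS NULL

Result:
id | title         | rating
---+---------------+-------
1  | Alien         | 4.7   
2  | Clueless      | 7.3   
4  | Die Hard      | 5.8   
5  | The Shining   | 7.5   
6  | Clueless      | 4.5   
7  | The Godfather | NULL  
8  | Clueless      | NULL  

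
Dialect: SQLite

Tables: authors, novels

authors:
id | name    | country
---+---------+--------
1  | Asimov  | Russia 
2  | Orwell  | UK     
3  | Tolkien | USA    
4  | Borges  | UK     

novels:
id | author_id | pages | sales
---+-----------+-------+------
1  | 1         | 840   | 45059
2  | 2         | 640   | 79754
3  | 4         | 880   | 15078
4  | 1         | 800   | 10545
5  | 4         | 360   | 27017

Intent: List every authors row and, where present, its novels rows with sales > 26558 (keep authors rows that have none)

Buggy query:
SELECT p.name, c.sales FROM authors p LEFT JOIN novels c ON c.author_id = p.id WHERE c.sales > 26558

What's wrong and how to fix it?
Bug: Filtering c.sales in WHERE discards the NULL rows produced by LEFT JOIN, turning it into an inner join

Fix: Put 'c.sales > 26558' in the JOIN's ON clause instead of WHERE

Corrected query:
SELECT p.name, c.sales FROM authors p LEFT JOIN novels c ON c.author_id = p.id AND c.sales > 26558

Result:
name    | sales
--------+------
Asimov  | 45059
Orwell  | 79754
Tolkien | NULL 
Borges  | 27017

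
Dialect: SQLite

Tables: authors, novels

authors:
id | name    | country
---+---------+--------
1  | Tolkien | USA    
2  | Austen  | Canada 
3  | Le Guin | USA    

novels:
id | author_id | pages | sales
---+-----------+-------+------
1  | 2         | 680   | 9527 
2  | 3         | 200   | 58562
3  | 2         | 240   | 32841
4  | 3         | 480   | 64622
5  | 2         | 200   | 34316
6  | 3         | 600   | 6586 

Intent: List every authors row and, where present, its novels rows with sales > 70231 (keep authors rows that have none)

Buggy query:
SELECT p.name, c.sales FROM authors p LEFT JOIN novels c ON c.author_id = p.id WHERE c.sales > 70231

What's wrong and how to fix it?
Bug: Filtering c.sales in WHERE discards the NULL rows produced by LEFT JOIN, turning it into an inner join

Fix: Move the right-table condition into the ON clause so unmatched parents are kept

Corrected query:
SELECT p.name, c.sales FROM authors p LEFT JOIN novels c ON c.author_id = p.id AND c.sales > 70231

Result:
name    | sales
--------+------
Tolkien | NULL 
Austen  | NULL 
Le Guin | NULL 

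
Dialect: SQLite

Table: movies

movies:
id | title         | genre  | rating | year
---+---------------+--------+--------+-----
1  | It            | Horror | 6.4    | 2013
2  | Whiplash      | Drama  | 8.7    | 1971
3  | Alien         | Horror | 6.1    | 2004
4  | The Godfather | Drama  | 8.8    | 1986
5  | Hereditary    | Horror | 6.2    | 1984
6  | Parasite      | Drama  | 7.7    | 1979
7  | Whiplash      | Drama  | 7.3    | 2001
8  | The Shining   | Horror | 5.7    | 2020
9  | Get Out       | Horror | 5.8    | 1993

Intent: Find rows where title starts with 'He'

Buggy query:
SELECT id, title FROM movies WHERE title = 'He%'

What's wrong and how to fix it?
Bug: '=' compares the literal string including the % character; pattern matching needs LIKE

Fix: Replace '=' with LIKE so 'He%' is treated as a pattern

Corrected query:
SELECT id, title FROM movies WHERE title LIKE 'He%'

Result:
id | title     
---+-----------
5  | Hereditary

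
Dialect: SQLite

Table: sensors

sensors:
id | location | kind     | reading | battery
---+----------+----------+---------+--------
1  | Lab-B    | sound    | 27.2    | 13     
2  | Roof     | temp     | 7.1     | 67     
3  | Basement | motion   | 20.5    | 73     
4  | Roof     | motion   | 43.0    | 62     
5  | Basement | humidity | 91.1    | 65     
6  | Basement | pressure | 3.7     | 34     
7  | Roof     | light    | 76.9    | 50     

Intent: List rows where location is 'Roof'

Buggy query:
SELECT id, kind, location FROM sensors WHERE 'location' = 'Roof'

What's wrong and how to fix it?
Bug: Single quotes denote string literals in SQL; the column name is being compared as a constant string

Fix: Remove the quotes around the column name (or use double quotes for an identifier)

Corrected query:
SELECT id, kind, location FROM sensors WHERE location = 'Roof'

Result:
id | kind   | location
---+--------+---------
2  | temp   | Roof    
4  | motion | Roof    
7  | light  | Roof    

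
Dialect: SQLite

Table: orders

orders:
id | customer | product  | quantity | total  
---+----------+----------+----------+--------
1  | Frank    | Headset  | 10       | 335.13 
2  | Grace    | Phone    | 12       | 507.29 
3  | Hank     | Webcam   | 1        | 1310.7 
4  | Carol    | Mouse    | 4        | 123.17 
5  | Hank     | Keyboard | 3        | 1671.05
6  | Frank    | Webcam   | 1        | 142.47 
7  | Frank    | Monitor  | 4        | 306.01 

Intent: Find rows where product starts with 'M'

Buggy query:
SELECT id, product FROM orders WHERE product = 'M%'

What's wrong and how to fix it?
Bug: '=' compares the literal string including the % character; pattern matching needs LIKE

Fix: Use LIKE for wildcard pattern matching

Corrected query:
SELECT id, product FROM orders WHERE product LIKE 'M%'

Result:
id | product
---+--------
4  | Mouse  
7  | Monitor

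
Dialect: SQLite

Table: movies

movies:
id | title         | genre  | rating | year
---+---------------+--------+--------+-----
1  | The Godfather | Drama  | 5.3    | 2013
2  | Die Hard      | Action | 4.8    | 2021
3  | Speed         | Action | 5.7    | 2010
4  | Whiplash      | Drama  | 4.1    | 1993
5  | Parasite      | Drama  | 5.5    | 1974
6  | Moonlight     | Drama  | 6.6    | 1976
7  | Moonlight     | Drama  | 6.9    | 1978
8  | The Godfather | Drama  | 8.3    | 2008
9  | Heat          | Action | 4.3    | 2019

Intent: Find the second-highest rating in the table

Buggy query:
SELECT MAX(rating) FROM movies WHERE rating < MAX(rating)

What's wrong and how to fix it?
Bug: MAX(rating) on the right of the comparison is an aggregate-in-WHERE error

Fix: Compute the overall MAX in a subquery, then take MAX of rows below it

Corrected query:
SELECT MAX(rating) FROM movies WHERE rating < (SELECT MAX(rating) FROM movies)

Result:
MAX(rating)
-----------
6.9        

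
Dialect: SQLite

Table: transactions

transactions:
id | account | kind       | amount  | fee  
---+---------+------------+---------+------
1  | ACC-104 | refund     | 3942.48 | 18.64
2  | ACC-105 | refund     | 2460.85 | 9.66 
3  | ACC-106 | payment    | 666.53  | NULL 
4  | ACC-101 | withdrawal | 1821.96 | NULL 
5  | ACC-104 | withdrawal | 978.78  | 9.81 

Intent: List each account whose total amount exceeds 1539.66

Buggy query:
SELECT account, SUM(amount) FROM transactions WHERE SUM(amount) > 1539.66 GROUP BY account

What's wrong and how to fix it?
Bug: Aggregate functions cannot appear in a WHERE clause

Fix: Move the aggregate condition to a HAVING clause

Corrected query:
SELECT account, SUM(amount) FROM transactions GROUP BY account HAVING SUM(amount) > 1539.66

Result:
account | SUM(amount)
--------+------------
ACC-101 | 1821.96    
ACC-104 | 4921.26    
ACC-105 | 2460.85    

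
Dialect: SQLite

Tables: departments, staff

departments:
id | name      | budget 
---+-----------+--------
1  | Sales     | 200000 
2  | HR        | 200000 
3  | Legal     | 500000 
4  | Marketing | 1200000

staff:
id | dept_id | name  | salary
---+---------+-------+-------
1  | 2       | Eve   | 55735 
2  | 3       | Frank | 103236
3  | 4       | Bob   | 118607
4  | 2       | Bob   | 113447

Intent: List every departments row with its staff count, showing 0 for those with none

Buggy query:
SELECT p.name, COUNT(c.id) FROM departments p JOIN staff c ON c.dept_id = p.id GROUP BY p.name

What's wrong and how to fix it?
Bug: An inner join excludes parents with zero children

Fix: Switch to LEFT JOIN to retain unmatched parent rows

Corrected query:
SELECT p.name, COUNT(c.id) FROM departments p LEFT JOIN staff c ON c.dept_id = p.id GROUP BY p.name

Result:
name      | COUNT(c.id)
----------+------------
HR        | 2          
Legal     | 1          
Marketing | 1          
Sales     | 0          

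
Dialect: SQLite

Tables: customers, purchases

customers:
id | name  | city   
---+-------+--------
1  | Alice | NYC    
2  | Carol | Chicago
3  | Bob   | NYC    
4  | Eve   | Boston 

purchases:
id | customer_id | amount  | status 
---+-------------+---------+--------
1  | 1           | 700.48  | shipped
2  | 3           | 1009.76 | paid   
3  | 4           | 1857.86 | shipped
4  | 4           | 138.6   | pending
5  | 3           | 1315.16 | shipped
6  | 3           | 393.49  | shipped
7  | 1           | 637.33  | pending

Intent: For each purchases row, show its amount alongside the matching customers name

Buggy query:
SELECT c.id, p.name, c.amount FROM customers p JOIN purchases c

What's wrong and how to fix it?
Bug: JOIN with no ON clause produces a cartesian product; every purchases row pairs with every customers row

Fix: Add ON c.customer_id = p.id to the JOIN

Corrected query:
SELECT c.id, p.name, c.amount FROM customers p JOIN purchases c ON c.customer_id = p.id

Result:
id | name  | amount 
---+-------+--------
1  | Alice | 700.48 
2  | Bob   | 1009.76
3  | Eve   | 1857.86
4  | Eve   | 138.6  
5  | Bob   | 1315.16
6  | Bob   | 393.49 
7  | Alice | 637.33 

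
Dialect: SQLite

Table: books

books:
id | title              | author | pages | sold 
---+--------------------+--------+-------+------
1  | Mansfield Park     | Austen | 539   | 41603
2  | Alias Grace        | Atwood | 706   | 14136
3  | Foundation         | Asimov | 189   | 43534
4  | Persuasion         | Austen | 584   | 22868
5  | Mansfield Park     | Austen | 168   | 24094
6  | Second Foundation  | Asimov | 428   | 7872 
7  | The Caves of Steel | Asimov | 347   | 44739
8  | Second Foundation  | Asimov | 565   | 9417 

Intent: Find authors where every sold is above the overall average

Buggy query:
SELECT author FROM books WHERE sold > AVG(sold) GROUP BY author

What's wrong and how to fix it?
Bug: WHERE evaluates per row before aggregation, so AVG() is unavailable

Fix: Use a subquery for AVG and a HAVING MIN(...) filter so the condition holds for every row in the group

Corrected query:
SELECT author FROM books GROUP BY author HAVING MIN(sold) > (SELECT AVG(sold) FROM books)

Result:
(no rows)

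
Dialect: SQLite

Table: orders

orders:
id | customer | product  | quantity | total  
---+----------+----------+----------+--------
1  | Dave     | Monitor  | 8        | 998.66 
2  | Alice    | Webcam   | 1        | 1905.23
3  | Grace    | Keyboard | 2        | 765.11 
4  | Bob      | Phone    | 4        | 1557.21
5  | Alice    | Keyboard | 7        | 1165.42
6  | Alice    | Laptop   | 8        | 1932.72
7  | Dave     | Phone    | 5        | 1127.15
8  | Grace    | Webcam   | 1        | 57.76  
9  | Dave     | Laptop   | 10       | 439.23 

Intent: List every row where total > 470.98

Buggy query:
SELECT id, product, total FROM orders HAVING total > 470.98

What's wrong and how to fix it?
Bug: This is a non-aggregate query (no GROUP BY, no aggregates), so in SQLite the HAVING clause is invalid here; a row-level condition belongs in WHERE

Fix: Replace HAVING with WHERE since the condition applies to individual rows

Corrected query:
SELECT id, product, total FROM orders WHERE total > 470.98

Result:
id | product  | total  
---+----------+--------
1  | Monitor  | 998.66 
2  | Webcam   | 1905.23
3  | Keyboard | 765.11 
4  | Phone    | 1557.21
5  | Keyboard | 1165.42
6  | Laptop   | 1932.72
7  | Phone    | 1127.15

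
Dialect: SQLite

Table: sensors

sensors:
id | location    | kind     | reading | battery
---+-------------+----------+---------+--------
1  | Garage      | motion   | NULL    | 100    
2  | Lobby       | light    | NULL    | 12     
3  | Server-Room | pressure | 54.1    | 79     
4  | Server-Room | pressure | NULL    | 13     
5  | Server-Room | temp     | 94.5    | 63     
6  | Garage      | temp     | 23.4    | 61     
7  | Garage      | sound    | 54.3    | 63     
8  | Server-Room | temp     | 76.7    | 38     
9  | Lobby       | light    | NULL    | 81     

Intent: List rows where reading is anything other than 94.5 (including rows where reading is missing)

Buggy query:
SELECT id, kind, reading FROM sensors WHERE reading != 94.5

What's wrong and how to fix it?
Bug: Inequality against NULL is unknown, not true; rows with NULL are dropped

Fix: Handle NULL separately with IS NULL alongside the inequality

Corrected query:
SELECT id, kind, reading FROM sensors WHERE reading != 94.5 OR reading IS NULL

Result:
id | kind     | reading
---+----------+--------
1  | motion   | NULL   
2  | light    | NULL   
3  | pressure | 54.1   
4  | pressure | NULL   
6  | temp     | 23.4   
7  | sound    | 54.3   
8  | temp     | 76.7   
9  | light    | NULL   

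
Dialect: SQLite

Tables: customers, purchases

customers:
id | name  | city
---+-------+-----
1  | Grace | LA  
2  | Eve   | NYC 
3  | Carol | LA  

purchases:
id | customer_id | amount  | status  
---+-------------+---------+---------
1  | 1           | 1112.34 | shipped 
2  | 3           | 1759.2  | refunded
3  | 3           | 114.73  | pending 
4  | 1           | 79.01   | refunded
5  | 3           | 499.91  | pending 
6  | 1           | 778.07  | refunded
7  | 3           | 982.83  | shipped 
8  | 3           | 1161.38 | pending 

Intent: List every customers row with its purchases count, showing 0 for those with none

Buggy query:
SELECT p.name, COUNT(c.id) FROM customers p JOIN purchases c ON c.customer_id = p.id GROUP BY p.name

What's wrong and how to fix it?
Bug: INNER JOIN drops customers rows that have no matching purchases rows

Fix: Use LEFT JOIN so parents without children still appear (COUNT(c.id) gives 0)

Corrected query:
SELECT p.name, COUNT(c.id) FROM customers p LEFT JOIN purchases c ON c.customer_id = p.id GROUP BY p.name

Result:
name  | COUNT(c.id)
------+------------
Carol | 5          
Eve   | 0          
Grace | 3          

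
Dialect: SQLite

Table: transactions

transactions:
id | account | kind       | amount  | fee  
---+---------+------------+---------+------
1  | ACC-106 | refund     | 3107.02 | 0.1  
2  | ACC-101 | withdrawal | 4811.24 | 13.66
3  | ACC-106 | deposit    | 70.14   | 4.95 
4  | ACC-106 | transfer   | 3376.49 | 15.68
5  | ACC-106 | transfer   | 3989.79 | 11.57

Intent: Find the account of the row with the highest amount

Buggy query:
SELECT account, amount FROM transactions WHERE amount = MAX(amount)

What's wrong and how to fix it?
Bug: WHERE is evaluated per row; an aggregate over the whole table isn't defined there

Fix: Wrap MAX in a scalar subquery so WHERE compares against a single value

Corrected query:
SELECT account, amount FROM transactions WHERE amount = (SELECT MAX(amount) FROM transactions)

Result:
account | amount 
--------+--------
ACC-101 | 4811.24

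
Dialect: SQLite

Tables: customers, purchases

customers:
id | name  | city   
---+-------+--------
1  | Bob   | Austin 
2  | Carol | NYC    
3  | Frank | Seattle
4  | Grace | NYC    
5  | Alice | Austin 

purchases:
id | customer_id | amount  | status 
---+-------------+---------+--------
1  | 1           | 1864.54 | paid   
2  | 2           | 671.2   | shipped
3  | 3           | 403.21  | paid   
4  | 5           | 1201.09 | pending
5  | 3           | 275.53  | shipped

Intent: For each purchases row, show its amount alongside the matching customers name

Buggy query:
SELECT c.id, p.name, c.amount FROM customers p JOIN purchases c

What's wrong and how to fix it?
Bug: Missing join condition: each purchases row is matched to all customers rows instead of just its own

Fix: Specify the join condition linking the foreign key to the parent id

Corrected query:
SELECT c.id, p.name, c.amount FROM customers p JOIN purchases c ON c.customer_id = p.id

Result:
id | name  | amount 
---+-------+--------
1  | Bob   | 1864.54
2  | Carol | 671.2  
3  | Frank | 403.21 
4  | Alice | 1201.09
5  | Frank | 275.53 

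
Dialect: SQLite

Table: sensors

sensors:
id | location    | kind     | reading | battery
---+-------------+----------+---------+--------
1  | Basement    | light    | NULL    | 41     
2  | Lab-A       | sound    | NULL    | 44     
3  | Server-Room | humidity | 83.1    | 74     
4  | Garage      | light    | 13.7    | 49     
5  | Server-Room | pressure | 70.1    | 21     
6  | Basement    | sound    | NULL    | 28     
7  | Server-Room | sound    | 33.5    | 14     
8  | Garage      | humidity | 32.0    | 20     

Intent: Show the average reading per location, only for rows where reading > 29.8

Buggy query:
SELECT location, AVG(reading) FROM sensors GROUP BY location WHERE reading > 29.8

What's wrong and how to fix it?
Bug: Row-level WHERE must come before GROUP BY in the clause order

Fix: Move the WHERE clause before GROUP BY

Corrected query:
SELECT location, AVG(reading) FROM sensors WHERE reading > 29.8 GROUP BY location

Result:
location    | AVG(reading)
------------+-------------
Garage      | 32          
Server-Room | 62.233333   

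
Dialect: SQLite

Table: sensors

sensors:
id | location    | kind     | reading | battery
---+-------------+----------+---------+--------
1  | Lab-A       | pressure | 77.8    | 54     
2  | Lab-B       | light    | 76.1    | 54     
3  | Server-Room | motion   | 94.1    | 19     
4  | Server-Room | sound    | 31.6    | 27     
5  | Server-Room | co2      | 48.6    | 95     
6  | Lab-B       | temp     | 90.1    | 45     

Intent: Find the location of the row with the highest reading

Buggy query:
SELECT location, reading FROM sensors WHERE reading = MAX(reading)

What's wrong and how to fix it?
Bug: WHERE is evaluated per row; an aggregate over the whole table isn't defined there

Fix: Wrap MAX in a scalar subquery so WHERE compares against a single value

Corrected query:
SELECT location, reading FROM sensors WHERE reading = (SELECT MAX(reading) FROM sensors)

Result:
location    | reading
------------+--------
Server-Room | 94.1   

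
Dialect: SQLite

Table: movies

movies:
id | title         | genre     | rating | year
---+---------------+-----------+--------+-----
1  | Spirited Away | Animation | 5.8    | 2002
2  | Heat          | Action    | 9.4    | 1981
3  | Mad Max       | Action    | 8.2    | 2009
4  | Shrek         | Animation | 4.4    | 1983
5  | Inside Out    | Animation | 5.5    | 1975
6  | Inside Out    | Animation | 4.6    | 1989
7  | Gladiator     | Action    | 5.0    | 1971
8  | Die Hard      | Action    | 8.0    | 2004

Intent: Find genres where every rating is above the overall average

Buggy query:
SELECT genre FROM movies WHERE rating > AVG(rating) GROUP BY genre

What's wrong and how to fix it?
Bug: AVG() is an aggregate; it can't sit directly in WHERE

Fix: Compute the overall average in a scalar subquery and compare each group's MIN against it in HAVING

Corrected query:
SELECT genre FROM movies GROUP BY genre HAVING MIN(rating) > (SELECT AVG(rating) FROM movies)

Result:
(no rows)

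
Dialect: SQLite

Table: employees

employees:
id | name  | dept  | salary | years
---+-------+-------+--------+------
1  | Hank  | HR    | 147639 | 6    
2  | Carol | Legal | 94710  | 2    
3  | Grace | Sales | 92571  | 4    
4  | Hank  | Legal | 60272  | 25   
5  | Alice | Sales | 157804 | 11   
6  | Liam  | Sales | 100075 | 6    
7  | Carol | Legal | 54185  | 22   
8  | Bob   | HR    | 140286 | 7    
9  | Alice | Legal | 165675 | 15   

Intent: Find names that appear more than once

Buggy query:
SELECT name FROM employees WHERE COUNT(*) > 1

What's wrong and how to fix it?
Bug: WHERE can't reference COUNT(*); aggregates are computed after WHERE

Fix: Group first, then use HAVING for the count condition

Corrected query:
SELECT name FROM employees GROUP BY name HAVING COUNT(*) > 1

Result:
name 
-----
Alice
Carol
Hank 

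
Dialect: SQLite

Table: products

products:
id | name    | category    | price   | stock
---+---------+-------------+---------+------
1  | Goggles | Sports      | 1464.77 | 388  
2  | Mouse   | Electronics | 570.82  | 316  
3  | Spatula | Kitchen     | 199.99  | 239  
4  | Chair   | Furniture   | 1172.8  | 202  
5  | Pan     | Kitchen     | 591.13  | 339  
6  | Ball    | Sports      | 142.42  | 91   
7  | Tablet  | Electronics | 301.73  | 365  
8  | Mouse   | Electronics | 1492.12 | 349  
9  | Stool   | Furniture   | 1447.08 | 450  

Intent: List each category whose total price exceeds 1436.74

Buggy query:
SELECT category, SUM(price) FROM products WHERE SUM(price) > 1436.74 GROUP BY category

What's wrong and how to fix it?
Bug: SUM(price) is an aggregate, but WHERE filters rows before aggregation

Fix: Move the aggregate condition to a HAVING clause

Corrected query:
SELECT category, SUM(price) FROM products GROUP BY category HAVING SUM(price) > 1436.74

Result:
category    | SUM(price)
------------+-----------
Electronics | 2364.67   
Furniture   | 2619.88   
Sports      | 1607.19   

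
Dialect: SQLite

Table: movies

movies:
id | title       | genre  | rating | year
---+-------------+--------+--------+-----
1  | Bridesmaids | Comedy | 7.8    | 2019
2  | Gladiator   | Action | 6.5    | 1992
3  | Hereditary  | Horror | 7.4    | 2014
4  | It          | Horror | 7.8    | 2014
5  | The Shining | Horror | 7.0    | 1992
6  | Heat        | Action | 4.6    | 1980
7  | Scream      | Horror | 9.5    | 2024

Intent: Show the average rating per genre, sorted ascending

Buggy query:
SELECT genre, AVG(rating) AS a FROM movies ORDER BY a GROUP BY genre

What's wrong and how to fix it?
Bug: ORDER BY appears before GROUP BY; SQL clause order requires GROUP BY first

Fix: Reorder: SELECT … FROM … GROUP BY … ORDER BY …

Corrected query:
SELECT genre, AVG(rating) AS a FROM movies GROUP BY genre ORDER BY a

Result:
genre  | a    
-------+------
Action | 5.55 
Comedy | 7.8  
Horror | 7.925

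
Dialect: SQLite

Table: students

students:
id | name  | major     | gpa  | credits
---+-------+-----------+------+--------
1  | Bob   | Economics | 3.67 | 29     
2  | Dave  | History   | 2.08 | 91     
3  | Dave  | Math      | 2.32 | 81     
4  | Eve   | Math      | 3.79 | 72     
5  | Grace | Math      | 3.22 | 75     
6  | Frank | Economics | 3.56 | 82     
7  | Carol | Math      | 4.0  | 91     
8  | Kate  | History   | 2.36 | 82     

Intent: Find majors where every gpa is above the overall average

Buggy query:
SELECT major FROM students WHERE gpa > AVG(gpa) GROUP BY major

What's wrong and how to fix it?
Bug: WHERE evaluates per row before aggregation, so AVG() is unavailable

Fix: Compute the overall average in a scalar subquery and compare each group's MIN against it in HAVING

Corrected query:
SELECT major FROM students GROUP BY major HAVING MIN(gpa) > (SELECT AVG(gpa) FROM students)

Result:
major    
---------
Economics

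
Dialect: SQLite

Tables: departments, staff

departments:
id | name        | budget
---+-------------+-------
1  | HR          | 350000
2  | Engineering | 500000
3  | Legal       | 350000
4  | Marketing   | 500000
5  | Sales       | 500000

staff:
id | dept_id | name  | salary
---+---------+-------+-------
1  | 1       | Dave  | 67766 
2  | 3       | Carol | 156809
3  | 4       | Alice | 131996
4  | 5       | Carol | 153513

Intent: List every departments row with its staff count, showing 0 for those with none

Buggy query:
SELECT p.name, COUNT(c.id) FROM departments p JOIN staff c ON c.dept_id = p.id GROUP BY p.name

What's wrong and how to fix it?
Bug: INNER JOIN drops departments rows that have no matching staff rows

Fix: Use LEFT JOIN so parents without children still appear (COUNT(c.id) gives 0)

Corrected query:
SELECT p.name, COUNT(c.id) FROM departments p LEFT JOIN staff c ON c.dept_id = p.id GROUP BY p.name

Result:
name        | COUNT(c.id)
------------+------------
Engineering | 0          
HR          | 1          
Legal       | 1          
Marketing   | 1          
Sales       | 1          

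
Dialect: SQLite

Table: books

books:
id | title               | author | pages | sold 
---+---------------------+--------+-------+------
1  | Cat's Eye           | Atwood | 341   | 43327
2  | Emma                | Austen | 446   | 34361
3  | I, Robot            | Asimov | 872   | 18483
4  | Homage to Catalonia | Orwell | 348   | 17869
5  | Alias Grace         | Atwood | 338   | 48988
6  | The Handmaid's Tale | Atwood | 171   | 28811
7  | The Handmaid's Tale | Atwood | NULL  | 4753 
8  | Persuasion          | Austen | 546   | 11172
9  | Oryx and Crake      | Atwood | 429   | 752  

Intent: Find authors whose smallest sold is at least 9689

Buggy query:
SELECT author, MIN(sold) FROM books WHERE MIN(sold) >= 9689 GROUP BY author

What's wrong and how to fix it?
Bug: MIN() in WHERE is a misuse of aggregate

Fix: Use HAVING for the per-group MIN condition

Corrected query:
SELECT author, MIN(sold) FROM books GROUP BY author HAVING MIN(sold) >= 9689

Result:
author | MIN(sold)
-------+----------
Asimov | 18483    
Austen | 11172    
Orwell | 17869    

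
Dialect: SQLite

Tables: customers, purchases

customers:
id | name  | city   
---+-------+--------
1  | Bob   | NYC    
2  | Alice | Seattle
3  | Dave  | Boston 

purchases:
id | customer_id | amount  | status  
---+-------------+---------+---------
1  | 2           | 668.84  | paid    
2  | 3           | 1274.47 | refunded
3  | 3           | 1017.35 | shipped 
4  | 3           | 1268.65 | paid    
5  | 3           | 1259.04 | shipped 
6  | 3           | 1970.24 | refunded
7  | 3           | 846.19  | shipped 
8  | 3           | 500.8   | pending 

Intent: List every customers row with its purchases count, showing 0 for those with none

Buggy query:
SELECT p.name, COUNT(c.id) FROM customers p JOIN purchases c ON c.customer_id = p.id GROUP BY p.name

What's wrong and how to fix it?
Bug: INNER JOIN drops customers rows that have no matching purchases rows

Fix: Switch to LEFT JOIN to retain unmatched parent rows

Corrected query:
SELECT p.name, COUNT(c.id) FROM customers p LEFT JOIN purchases c ON c.customer_id = p.id GROUP BY p.name

Result:
name  | COUNT(c.id)
------+------------
Alice | 1          
Bob   | 0          
Dave  | 7          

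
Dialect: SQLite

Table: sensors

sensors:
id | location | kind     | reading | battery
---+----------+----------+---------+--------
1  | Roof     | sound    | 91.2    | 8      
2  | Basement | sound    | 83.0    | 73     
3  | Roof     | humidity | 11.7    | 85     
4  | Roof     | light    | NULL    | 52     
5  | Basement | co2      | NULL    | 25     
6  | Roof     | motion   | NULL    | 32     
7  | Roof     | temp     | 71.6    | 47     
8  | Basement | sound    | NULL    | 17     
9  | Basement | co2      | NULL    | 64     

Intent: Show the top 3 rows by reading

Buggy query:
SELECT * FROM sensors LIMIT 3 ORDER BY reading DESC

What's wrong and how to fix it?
Bug: ORDER BY cannot follow LIMIT; LIMIT is the final clause

Fix: Swap the clauses: ORDER BY first, then LIMIT

Corrected query:
SELECT * FROM sensors ORDER BY reading DESC LIMIT 3

Result:
id | location | kind  | reading | battery
---+----------+-------+---------+--------
1  | Roof     | sound | 91.2    | 8      
2  | Basement | sound | 83      | 73     
7  | Roof     | temp  | 71.6    | 47     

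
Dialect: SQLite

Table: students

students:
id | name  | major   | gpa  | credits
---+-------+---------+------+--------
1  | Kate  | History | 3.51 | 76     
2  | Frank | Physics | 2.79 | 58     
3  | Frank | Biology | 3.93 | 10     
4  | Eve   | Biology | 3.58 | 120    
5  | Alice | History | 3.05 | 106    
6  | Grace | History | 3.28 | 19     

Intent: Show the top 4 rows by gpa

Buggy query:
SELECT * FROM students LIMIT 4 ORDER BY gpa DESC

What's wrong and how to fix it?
Bug: LIMIT must come after ORDER BY

Fix: Swap the clauses: ORDER BY first, then LIMIT

Corrected query:
SELECT * FROM students ORDER BY gpa DESC LIMIT 4

Result:
id | name  | major   | gpa  | credits
---+-------+---------+------+--------
3  | Frank | Biology | 3.93 | 10     
4  | Eve   | Biology | 3.58 | 120    
1  | Kate  | History | 3.51 | 76     
6  | Grace | History | 3.28 | 19     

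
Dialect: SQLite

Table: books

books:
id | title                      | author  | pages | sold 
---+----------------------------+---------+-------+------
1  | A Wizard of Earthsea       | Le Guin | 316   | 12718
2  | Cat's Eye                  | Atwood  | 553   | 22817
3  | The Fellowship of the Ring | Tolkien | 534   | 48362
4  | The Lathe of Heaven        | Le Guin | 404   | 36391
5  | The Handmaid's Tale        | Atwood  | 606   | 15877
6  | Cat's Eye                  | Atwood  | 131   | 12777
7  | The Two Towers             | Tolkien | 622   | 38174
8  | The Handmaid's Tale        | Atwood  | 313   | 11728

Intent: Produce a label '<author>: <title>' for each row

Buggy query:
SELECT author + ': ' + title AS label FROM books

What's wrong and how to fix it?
Bug: '+' is numeric addition; on text columns SQLite converts them to 0 instead of concatenating

Fix: Use the || operator for string concatenation

Corrected query:
SELECT author || ': ' || title AS label FROM books

Result:
label                              
-----------------------------------
Le Guin: A Wizard of Earthsea      
Atwood: Cat's Eye                  
Tolkien: The Fellowship of the Ring
Le Guin: The Lathe of Heaven       
Atwood: The Handmaid's Tale        
Atwood: Cat's Eye                  
Tolkien: The Two Towers            
Atwood: The Handmaid's Tale        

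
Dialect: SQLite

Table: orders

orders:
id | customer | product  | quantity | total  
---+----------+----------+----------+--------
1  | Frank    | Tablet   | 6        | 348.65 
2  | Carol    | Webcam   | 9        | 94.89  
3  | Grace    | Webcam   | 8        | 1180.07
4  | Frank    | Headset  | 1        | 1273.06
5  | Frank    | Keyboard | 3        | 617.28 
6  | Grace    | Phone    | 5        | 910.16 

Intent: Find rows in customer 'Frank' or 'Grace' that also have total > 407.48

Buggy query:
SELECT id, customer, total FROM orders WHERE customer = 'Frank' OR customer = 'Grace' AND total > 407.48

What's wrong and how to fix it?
Bug: AND binds tighter than OR, so this parses as customer = 'Frank' OR (customer = 'Grace' AND total > 407.48)

Fix: Add parentheses around the OR so the AND applies to both alternatives

Corrected query:
SELECT id, customer, total FROM orders WHERE (customer = 'Frank' OR customer = 'Grace') AND total > 407.48

Result:
id | customer | total  
---+----------+--------
3  | Grace    | 1180.07
4  | Frank    | 1273.06
5  | Frank    | 617.28 
6  | Grace    | 910.16 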